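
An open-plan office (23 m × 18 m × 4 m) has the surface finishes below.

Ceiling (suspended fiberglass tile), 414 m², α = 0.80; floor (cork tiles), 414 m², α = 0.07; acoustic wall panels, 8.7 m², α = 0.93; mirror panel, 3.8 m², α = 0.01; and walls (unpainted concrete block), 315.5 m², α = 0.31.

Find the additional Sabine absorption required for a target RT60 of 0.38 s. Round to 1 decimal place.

A₁ = Σ Sᵢαᵢ = 414*0.80 + 414*0.07 + 8.7*0.93 + 3.8*0.01 + 315.5*0.31 = 466.114 sabins.
For T = 0.38 s, need A₂ = 0.161·V/T = 0.161·1656/0.38 = 701.621 sabins.
Shortfall: 701.621 − 466.114 = 235.5 sabins.

235.5 sabins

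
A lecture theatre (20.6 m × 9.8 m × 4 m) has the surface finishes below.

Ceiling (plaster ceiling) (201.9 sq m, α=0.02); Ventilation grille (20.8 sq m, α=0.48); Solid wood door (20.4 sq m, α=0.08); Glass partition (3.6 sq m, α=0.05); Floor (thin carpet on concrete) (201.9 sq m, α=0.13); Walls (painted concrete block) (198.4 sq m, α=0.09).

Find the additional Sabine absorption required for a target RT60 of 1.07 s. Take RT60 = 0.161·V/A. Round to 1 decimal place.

61.6 sabins

Total absorption A₁ = 201.9*0.02 + 20.8*0.48 + 20.4*0.08 + 3.6*0.05 + 201.9*0.13 + 198.4*0.09
  = 4.038 + 9.984 + 1.632 + 0.180 + 26.247 + 17.856 = 59.937 sq m sabins.
For T = 1.07 s, need A₂ = 0.161·V/T = 0.161·807.52/1.07 = 121.505 sabins.
ΔA = A₂ − A₁ = 121.505 − 59.937 = 61.6 sabins.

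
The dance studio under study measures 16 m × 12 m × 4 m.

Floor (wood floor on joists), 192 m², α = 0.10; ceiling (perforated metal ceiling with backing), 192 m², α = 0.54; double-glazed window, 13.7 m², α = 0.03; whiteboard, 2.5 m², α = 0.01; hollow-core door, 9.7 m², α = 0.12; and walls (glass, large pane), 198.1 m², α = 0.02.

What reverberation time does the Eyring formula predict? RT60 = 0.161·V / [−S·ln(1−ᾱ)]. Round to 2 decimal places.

0.86 sec

S = Σ Sᵢ = 608.0 m².
Absorption A = 192·0.10 + 192·0.54 + 13.7·0.03 + 2.5·0.01 + 9.7·0.12 + 198.1·0.02 = 128.442 sabins.
Mean coefficient ᾱ = A/S = 0.2113.
Eyring denominator: −S ln(1−ᾱ) = 144.321.
V = 16 × 12 × 4 = 768 m³.
RT60 = 0.161 × 768 / 144.321 = 0.86 s.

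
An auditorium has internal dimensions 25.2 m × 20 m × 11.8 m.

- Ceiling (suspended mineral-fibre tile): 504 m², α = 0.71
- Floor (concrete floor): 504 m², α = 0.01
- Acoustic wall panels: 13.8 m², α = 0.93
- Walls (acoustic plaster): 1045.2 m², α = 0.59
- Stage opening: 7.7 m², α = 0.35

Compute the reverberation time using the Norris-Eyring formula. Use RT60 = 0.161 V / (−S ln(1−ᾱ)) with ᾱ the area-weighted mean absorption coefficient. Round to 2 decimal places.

Total surface area S = 504 + 504 + 13.8 + 1045.2 + 7.7 = 2074.7 m².
Σ(Sᵢαᵢ) = 504×0.71 + 504×0.01 + 13.8×0.93 + 1045.2×0.59 + 7.7×0.35 = 995.077.
ᾱ = 995.077 / 2074.7 = 0.4796.
−S·ln(1−ᾱ) = −2074.7 × ln(1 − 0.4796) = 1355.106.
V = 25.2 × 20 × 11.8 = 5947.2 m³.
RT60 = 0.161 × 5947.2 / 1355.106 = 0.71 s.

0.71 s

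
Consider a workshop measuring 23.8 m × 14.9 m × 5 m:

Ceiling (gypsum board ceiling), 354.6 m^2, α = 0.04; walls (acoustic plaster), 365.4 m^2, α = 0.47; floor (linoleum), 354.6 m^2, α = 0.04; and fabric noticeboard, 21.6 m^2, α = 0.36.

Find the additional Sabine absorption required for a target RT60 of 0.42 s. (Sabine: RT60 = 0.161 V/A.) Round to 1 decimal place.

471.8 sabins

A₁ = Σ Sᵢαᵢ = 354.6·0.04 + 365.4·0.47 + 354.6·0.04 + 21.6·0.36 = 207.882 sabins.
V = 1773.1 m³. Required absorption A₂ = 0.161 × 1773.1 / 0.42 = 679.688 sabins.
Shortfall: 679.688 − 207.882 = 471.8 sabins.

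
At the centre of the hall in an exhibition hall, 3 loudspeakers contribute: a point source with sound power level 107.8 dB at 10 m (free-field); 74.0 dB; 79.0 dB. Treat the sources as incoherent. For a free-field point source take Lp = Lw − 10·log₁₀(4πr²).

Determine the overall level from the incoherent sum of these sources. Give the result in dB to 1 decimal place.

Source at 10 m: Lp = 107.8 − 10·log₁₀(4π·10²) = 107.8 − 10·log₁₀(1256.637) = 76.8 dB.
Σ 10^(Lᵢ/10) = 1.524e+08.
Back to dB: 10·log₁₀ Σ = 81.8 dB.

81.8 dB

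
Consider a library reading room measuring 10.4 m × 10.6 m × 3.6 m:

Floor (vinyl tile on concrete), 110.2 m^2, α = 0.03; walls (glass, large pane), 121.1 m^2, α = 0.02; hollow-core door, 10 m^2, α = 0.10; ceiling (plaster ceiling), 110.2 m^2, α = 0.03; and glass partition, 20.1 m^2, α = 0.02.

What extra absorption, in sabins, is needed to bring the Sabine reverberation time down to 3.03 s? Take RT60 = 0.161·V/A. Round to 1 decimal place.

Summing Sᵢαᵢ: 3.306 + 2.422 + 1.000 + 3.306 + 0.402 → A₁ = 10.436 sabins.
V = 396.864 m³. Required absorption A₂ = 0.161 × 396.864 / 3.03 = 21.087 sabins.
Additional absorption ΔA = 21.087 − 10.436 = 10.7 sabins.

10.7 sabins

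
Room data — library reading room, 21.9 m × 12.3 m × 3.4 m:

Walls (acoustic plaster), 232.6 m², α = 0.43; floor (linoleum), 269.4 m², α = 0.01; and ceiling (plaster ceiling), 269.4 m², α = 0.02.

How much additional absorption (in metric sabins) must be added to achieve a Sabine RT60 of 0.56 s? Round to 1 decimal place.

155.2 sabins

A₁ = Σ Sᵢαᵢ = 232.6·0.43 + 269.4·0.01 + 269.4·0.02 = 108.100 sabins.
For T = 0.56 s, need A₂ = 0.161·V/T = 0.161·915.858/0.56 = 263.309 sabins.
Shortfall: 263.309 − 108.100 = 155.2 sabins.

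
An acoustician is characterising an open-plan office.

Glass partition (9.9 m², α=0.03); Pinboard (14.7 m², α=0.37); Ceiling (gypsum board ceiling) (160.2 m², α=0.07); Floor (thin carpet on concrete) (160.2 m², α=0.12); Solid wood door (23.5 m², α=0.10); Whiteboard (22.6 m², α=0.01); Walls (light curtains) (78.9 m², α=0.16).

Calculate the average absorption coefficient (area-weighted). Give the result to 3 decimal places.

0.109

Total surface area S = 470.0 m².
Σ(Sᵢαᵢ) = 9.9·0.03 + 14.7·0.37 + 160.2·0.07 + 160.2·0.12 + 23.5·0.10 + 22.6·0.01 + 78.9·0.16 = 51.374.
ᾱ = A/S = 0.109.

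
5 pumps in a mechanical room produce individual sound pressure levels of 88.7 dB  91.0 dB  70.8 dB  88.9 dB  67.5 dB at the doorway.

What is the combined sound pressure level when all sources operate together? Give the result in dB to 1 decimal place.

Σ 10^(Lᵢ/10) = 2.794e+09.
L_total = 10·log₁₀(2.794e+09) = 94.5 dB.

94.5 dB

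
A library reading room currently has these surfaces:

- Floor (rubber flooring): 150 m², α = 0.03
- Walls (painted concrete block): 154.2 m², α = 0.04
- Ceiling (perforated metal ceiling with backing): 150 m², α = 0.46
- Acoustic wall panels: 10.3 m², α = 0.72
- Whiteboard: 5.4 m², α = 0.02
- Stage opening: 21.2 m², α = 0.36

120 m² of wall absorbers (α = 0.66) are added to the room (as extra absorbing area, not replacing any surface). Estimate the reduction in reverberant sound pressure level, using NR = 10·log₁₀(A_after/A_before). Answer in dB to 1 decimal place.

2.6 dB

Equivalent absorption area: A_before = 150·0.03 + 154.2·0.04 + 150·0.46 + 10.3·0.72 + 5.4·0.02 + 21.2·0.36 = 94.824 m².
Treatment contributes 120·0.66 = 79.200 sabins.
New total A_after = 174.024 sabins.
NR = 10·log₁₀(174.024/94.824) = 2.6 dB.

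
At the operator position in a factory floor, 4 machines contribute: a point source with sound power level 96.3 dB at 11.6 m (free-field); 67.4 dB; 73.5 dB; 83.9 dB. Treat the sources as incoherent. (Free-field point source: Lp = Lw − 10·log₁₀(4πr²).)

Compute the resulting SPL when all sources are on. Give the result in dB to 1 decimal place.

Source at 11.6 m: Lp = 96.3 − 10·log₁₀(4π·11.6²) = 96.3 − 10·log₁₀(1690.931) = 64.0 dB.
Converting to relative power and adding: 10^(64.0/10) + 10^(67.4/10) + 10^(73.5/10) + 10^(83.9/10) = 2.759e+08.
L_total = 10·log₁₀(2.759e+08) = 84.4 dB.

84.4 dB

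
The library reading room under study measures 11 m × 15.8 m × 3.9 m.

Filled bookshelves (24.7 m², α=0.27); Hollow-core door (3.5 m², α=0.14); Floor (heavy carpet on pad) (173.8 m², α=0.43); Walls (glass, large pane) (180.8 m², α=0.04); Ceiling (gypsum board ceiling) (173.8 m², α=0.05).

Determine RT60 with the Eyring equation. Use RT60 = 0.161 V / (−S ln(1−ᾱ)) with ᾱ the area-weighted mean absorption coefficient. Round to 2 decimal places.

1.01 sec

S = Σ Sᵢ = 556.6 m².
Absorption A = 24.7×0.27 + 3.5×0.14 + 173.8×0.43 + 180.8×0.04 + 173.8×0.05 = 97.815 sabins.
ᾱ = 97.815 / 556.6 = 0.1757.
−S·ln(1−ᾱ) = −556.6 × ln(1 − 0.1757) = 107.547.
V = 11 × 15.8 × 3.9 = 677.82 m³.
RT60 = 0.161 × 677.82 / 107.547 = 1.01 s.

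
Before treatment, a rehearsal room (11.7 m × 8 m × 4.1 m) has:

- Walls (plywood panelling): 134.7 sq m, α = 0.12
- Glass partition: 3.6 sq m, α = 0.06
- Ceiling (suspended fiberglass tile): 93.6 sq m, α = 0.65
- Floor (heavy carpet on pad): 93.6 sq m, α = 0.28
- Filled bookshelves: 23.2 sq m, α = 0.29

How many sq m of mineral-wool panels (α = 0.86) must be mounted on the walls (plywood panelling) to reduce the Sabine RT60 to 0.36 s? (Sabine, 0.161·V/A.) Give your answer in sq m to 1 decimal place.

Summing Sᵢαᵢ: 16.164 + 0.216 + 60.840 + 26.208 + 6.728 → A₁ = 110.156 sabins.
V = 383.76 m³. Target absorption A₂ = 0.161 × 383.76 / 0.36 = 171.626 sabins.
Absorption to add: 171.626 − 110.156 = 61.470 sabins.
Each sq m of panel replacing the walls (plywood panelling) adds (0.86 − 0.12) = 0.74 sabins.
Area = ΔA/Δα = 61.470/0.74 = 83.1 sq m.

83.1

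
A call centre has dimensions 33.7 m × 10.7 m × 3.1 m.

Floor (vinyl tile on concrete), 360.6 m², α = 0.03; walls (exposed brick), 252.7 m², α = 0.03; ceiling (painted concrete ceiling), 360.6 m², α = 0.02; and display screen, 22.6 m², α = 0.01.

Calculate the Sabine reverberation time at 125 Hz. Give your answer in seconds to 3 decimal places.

6.966 s

Total absorption A = 360.6·0.03 + 252.7·0.03 + 360.6·0.02 + 22.6·0.01
  = 10.818 + 7.581 + 7.212 + 0.226 = 25.837 m² sabins.
V = 33.7·10.7·3.1 = 1117.829 m³.
RT60 = 0.161 · V / A = 0.161 × 1117.829 / 25.837 = 6.966 s.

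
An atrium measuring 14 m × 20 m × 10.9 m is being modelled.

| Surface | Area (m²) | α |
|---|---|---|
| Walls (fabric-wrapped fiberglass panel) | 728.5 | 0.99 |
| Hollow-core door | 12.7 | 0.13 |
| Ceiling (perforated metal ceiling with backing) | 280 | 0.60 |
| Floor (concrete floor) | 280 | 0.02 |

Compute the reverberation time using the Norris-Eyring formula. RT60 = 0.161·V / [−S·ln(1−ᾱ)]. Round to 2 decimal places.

S = Σ Sᵢ = 1301.2 m².
Absorption A = 728.5·0.99 + 12.7·0.13 + 280·0.60 + 280·0.02 = 896.466 sabins.
ᾱ = 896.466 / 1301.2 = 0.6890.
−S·ln(1−ᾱ) = −1301.2 × ln(1 − 0.6890) = 1519.753.
V = 14 × 20 × 10.9 = 3052 m³.
RT60 = 0.161 × 3052 / 1519.753 = 0.32 s.

0.32 s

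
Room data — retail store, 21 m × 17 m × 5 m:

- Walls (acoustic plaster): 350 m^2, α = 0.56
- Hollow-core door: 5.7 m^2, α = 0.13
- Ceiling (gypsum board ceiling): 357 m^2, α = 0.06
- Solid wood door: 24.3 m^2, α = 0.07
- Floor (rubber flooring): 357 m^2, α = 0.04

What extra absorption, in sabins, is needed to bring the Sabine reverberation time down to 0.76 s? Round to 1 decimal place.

144.0 sabins

Total absorption A₁ = 350*0.56 + 5.7*0.13 + 357*0.06 + 24.3*0.07 + 357*0.04
  = 196.000 + 0.741 + 21.420 + 1.701 + 14.280 = 234.142 m^2 sabins.
Target A₂ = 0.161·1785/0.76 = 378.138 sabins (V = 1785 m³).
Shortfall: 378.138 − 234.142 = 144.0 sabins.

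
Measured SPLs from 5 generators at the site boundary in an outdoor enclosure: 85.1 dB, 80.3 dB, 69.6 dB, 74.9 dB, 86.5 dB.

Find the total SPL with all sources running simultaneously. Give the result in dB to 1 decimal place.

Sum in the linear (power) domain: Σ 10^(Lᵢ/10) = 10^(85.1/10) + 10^(80.3/10) + 10^(69.6/10) + 10^(74.9/10) + 10^(86.5/10) = 9.175e+08.
Combined level = 10 log₁₀(9.175e+08) = 89.6 dB.

89.6 dB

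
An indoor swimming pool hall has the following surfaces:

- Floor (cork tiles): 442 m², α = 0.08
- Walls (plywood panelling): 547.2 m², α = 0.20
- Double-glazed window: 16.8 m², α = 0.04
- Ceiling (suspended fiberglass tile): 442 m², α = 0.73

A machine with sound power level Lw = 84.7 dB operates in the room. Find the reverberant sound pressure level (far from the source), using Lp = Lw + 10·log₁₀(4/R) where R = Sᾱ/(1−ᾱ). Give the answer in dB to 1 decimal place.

62.3 dB

A = 468.132 sabins; S = 1448.0 m².
ᾱ = 468.132/1448.0 = 0.3233; R = Sᾱ/(1−ᾱ) = 468.132/(1−0.3233) = 691.787 m².
Lp = 84.7 + 10·log₁₀(4/691.787) = 84.7 + (-22.38) = 62.3 dB.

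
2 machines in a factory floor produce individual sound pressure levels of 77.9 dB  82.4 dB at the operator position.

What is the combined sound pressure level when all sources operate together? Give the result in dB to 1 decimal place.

83.7 dB

Sum in the linear (power) domain: Σ 10^(Lᵢ/10) = 10^(77.9/10) + 10^(82.4/10) = 2.354e+08.
Back to dB: 10·log₁₀ Σ = 83.7 dB.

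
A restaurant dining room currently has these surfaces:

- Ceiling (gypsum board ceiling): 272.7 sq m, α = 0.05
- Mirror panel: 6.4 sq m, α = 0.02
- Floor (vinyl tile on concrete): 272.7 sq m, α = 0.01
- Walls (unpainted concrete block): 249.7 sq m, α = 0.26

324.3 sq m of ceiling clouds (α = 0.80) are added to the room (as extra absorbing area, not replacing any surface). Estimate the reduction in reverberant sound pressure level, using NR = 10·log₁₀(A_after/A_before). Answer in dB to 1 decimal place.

Total absorption A_before = 272.7*0.05 + 6.4*0.02 + 272.7*0.01 + 249.7*0.26
  = 13.635 + 0.128 + 2.727 + 64.922 = 81.412 sq m sabins.
Treatment contributes 324.3·0.80 = 259.440 sabins.
New total A_after = 340.852 sabins.
Reduction = 10 log₁₀(A_after/A_before) = 10 log₁₀(4.1868) = 6.2 dB.

6.2 dB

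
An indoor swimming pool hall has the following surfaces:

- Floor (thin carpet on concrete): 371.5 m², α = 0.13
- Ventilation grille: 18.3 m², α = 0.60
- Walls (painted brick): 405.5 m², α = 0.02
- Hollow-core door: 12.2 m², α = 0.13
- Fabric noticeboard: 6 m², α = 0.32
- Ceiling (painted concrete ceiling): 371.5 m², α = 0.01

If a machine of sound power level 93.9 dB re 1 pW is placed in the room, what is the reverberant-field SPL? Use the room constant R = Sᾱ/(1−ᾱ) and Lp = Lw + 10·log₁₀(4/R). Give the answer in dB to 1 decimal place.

Σ(Sᵢαᵢ) = 371.5×0.13 + 18.3×0.60 + 405.5×0.02 + 12.2×0.13 + 6×0.32 + 371.5×0.01 = 74.606; total area S = 1185.0 m².
ᾱ = 0.0630, so room constant R = A/(1−ᾱ) = 79.622 m².
Lp = Lw + 10 log₁₀(4/R) = 93.9 -12.99 = 80.9 dB.

80.9 dB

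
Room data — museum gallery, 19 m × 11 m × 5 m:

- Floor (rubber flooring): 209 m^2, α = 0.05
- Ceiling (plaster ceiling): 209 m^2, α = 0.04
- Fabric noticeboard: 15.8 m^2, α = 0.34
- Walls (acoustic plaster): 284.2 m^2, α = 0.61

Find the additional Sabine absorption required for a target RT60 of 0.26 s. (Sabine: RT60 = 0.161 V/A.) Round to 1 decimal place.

A₁ = Σ Sᵢαᵢ = 209*0.05 + 209*0.04 + 15.8*0.34 + 284.2*0.61 = 197.544 sabins.
V = 1045 m³. Required absorption A₂ = 0.161 × 1045 / 0.26 = 647.096 sabins.
Shortfall: 647.096 − 197.544 = 449.6 sabins.

449.6 sabins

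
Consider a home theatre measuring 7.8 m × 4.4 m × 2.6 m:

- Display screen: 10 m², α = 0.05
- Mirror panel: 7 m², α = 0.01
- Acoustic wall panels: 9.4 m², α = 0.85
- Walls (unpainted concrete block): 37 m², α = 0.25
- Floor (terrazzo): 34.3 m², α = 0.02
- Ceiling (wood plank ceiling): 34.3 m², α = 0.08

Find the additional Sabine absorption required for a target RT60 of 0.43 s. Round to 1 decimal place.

Summing Sᵢαᵢ: 0.500 + 0.070 + 7.990 + 9.250 + 0.686 + 2.744 → A₁ = 21.240 sabins.
Target A₂ = 0.161·89.232/0.43 = 33.410 sabins (V = 89.232 m³).
Shortfall: 33.410 − 21.240 = 12.2 sabins.

12.2 sabins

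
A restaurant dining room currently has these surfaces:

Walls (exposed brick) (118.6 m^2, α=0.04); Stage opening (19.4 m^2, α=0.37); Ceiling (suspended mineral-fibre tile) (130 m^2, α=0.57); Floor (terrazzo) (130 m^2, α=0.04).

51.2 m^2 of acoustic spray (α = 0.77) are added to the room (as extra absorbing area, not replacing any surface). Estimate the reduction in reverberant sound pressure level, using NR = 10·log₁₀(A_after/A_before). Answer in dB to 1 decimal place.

1.6 dB

Equivalent absorption area: A_before = 118.6*0.04 + 19.4*0.37 + 130*0.57 + 130*0.04 = 91.222 m^2.
Added absorption = 51.2 × 0.77 = 39.424 sabins.
New total A_after = 130.646 sabins.
Reduction = 10 log₁₀(A_after/A_before) = 10 log₁₀(1.4322) = 1.6 dB.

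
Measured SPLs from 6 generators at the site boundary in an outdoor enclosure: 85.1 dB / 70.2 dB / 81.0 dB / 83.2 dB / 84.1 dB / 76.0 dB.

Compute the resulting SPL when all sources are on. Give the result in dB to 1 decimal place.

Sum in the linear (power) domain: Σ 10^(Lᵢ/10) = 10^(85.1/10) + 10^(70.2/10) + 10^(81.0/10) + 10^(83.2/10) + 10^(84.1/10) + 10^(76.0/10) = 9.657e+08.
Back to dB: 10·log₁₀ Σ = 89.8 dB.

89.8 dB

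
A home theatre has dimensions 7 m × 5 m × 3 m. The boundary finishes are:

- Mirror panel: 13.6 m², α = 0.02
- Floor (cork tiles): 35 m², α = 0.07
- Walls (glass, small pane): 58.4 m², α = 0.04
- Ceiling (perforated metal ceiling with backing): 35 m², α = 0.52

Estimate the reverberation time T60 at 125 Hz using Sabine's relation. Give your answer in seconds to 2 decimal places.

0.73 sec

Summing Sᵢαᵢ: 0.272 + 2.450 + 2.336 + 18.200 → A = 23.258 sabins.
V = 7·5·3 = 105 m³.
Sabine: RT60 = 0.161 × 105 / 23.258 = 0.73 s.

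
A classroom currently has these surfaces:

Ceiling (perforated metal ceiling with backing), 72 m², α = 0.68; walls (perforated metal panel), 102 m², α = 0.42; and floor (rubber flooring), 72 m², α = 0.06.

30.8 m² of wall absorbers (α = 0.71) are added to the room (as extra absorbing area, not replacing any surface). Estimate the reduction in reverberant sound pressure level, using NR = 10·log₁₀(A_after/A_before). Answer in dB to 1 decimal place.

Total absorption A_before = 72*0.68 + 102*0.42 + 72*0.06
  = 48.960 + 42.840 + 4.320 = 96.120 m² sabins.
Treatment contributes 30.8·0.71 = 21.868 sabins.
A_after = 96.120 + 21.868 = 117.988 sabins.
Reduction = 10 log₁₀(A_after/A_before) = 10 log₁₀(1.2275) = 0.9 dB.

0.9 dB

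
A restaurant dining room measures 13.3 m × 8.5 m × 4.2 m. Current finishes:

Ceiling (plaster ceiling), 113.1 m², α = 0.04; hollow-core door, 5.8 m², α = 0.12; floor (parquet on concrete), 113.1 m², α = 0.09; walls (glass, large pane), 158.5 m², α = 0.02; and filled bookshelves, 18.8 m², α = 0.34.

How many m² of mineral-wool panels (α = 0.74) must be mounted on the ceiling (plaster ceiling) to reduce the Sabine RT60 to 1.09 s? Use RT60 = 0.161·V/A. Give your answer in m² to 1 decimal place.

64.5

Total absorption A₁ = 113.1*0.04 + 5.8*0.12 + 113.1*0.09 + 158.5*0.02 + 18.8*0.34
  = 4.524 + 0.696 + 10.179 + 3.170 + 6.392 = 24.961 m² sabins.
V = 474.81 m³. Target absorption A₂ = 0.161 × 474.81 / 1.09 = 70.132 sabins.
Absorption to add: 70.132 − 24.961 = 45.171 sabins.
Net gain per m²: Δα = 0.74 − 0.04 = 0.70.
Panel area = 45.171 / 0.70 = 64.5 m².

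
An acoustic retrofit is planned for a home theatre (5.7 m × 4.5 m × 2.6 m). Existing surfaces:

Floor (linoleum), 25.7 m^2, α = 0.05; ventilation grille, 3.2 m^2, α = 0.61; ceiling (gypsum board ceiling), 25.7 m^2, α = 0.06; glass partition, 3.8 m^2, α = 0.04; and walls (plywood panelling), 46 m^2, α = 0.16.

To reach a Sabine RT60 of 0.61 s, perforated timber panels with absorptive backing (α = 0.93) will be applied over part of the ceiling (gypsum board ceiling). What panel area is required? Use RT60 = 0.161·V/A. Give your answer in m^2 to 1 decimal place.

A₁ = Σ Sᵢαᵢ = 25.7×0.05 + 3.2×0.61 + 25.7×0.06 + 3.8×0.04 + 46×0.16 = 12.291 sabins.
V = 66.69 m³. Target absorption A₂ = 0.161 × 66.69 / 0.61 = 17.602 sabins.
ΔA needed = 17.602 − 12.291 = 5.311 sabins.
Net gain per m^2: Δα = 0.93 − 0.06 = 0.87.
Panel area = 5.311 / 0.87 = 6.1 m^2.

6.1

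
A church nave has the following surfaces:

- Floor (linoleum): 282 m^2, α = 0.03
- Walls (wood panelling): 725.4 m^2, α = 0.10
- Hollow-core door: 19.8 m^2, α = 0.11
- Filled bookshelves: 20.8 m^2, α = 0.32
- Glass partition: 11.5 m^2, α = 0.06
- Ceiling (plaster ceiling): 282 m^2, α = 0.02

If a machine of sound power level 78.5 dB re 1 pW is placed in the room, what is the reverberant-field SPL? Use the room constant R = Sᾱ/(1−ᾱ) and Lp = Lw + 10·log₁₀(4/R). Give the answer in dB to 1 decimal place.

64.4 dB

A = 96.164 sabins; S = 1341.5 m^2.
ᾱ = 0.0717, so room constant R = A/(1−ᾱ) = 103.592 m^2.
Lp = 78.5 + 10·log₁₀(4/103.592) = 78.5 + (-14.13) = 64.4 dB.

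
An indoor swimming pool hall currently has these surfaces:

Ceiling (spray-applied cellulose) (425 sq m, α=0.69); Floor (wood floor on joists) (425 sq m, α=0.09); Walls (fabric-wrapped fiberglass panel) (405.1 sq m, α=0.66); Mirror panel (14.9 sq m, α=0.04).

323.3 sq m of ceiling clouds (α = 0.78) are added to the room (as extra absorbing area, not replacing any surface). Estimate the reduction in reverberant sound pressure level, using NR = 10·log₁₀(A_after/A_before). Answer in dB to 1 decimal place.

1.5 dB

Equivalent absorption area: A_before = 425*0.69 + 425*0.09 + 405.1*0.66 + 14.9*0.04 = 599.462 sq m.
Added absorption = 323.3 × 0.78 = 252.174 sabins.
A_after = 599.462 + 252.174 = 851.636 sabins.
Reduction = 10 log₁₀(A_after/A_before) = 10 log₁₀(1.4207) = 1.5 dB.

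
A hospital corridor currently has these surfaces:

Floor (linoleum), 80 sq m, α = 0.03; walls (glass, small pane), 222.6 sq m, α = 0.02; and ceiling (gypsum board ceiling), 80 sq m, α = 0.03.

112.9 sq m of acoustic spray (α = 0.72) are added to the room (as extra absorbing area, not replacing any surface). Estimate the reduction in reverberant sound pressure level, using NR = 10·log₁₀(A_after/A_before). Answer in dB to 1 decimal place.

Equivalent absorption area: A_before = 80×0.03 + 222.6×0.02 + 80×0.03 = 9.252 sq m.
Treatment contributes 112.9·0.72 = 81.288 sabins.
A_after = 9.252 + 81.288 = 90.540 sabins.
Reduction = 10 log₁₀(A_after/A_before) = 10 log₁₀(9.7860) = 9.9 dB.

9.9 dB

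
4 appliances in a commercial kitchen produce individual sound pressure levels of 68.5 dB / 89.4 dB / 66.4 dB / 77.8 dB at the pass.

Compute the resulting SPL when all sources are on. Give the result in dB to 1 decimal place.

Σ 10^(Lᵢ/10) = 9.427e+08.
L_total = 10·log₁₀(9.427e+08) = 89.7 dB.

89.7 dB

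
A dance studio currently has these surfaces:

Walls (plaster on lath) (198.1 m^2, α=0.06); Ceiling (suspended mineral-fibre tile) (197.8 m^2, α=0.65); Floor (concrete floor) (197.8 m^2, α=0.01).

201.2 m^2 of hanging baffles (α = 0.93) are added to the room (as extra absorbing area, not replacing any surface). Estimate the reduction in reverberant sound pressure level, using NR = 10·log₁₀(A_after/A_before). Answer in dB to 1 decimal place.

3.6 dB

Equivalent absorption area: A_before = 198.1×0.06 + 197.8×0.65 + 197.8×0.01 = 142.434 m^2.
Treatment contributes 201.2·0.93 = 187.116 sabins.
A_after = 142.434 + 187.116 = 329.550 sabins.
NR = 10·log₁₀(329.550/142.434) = 3.6 dB.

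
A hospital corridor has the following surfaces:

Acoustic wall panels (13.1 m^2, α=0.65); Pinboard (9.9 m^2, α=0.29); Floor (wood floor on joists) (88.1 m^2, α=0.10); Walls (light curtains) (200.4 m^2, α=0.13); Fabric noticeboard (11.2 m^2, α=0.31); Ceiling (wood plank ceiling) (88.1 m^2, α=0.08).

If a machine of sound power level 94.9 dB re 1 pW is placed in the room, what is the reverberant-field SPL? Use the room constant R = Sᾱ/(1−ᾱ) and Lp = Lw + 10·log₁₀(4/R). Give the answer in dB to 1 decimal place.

82.7 dB

Σ(Sᵢαᵢ) = 13.1×0.65 + 9.9×0.29 + 88.1×0.10 + 200.4×0.13 + 11.2×0.31 + 88.1×0.08 = 56.768; total area S = 410.8 m^2.
ᾱ = 56.768/410.8 = 0.1382; R = Sᾱ/(1−ᾱ) = 56.768/(1−0.1382) = 65.871 m^2.
Lp = Lw + 10 log₁₀(4/R) = 94.9 -12.17 = 82.7 dB.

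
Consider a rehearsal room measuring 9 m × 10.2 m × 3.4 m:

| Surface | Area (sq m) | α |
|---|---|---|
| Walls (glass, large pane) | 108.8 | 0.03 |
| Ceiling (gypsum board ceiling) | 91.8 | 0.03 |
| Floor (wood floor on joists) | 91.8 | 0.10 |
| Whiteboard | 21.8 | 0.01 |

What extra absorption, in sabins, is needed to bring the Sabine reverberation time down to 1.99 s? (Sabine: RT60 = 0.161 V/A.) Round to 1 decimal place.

A₁ = Σ Sᵢαᵢ = 108.8·0.03 + 91.8·0.03 + 91.8·0.10 + 21.8·0.01 = 15.416 sabins.
V = 312.12 m³. Required absorption A₂ = 0.161 × 312.12 / 1.99 = 25.252 sabins.
Additional absorption ΔA = 25.252 − 15.416 = 9.8 sabins.

9.8 sabins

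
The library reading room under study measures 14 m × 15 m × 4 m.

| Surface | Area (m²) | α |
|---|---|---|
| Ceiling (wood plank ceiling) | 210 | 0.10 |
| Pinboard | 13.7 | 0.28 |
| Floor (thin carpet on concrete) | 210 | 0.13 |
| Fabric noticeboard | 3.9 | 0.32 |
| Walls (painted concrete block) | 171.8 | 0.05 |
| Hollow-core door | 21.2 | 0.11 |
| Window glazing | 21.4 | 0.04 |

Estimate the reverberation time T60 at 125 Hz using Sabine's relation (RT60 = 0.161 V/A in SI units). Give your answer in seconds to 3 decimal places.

Total absorption A = 210×0.10 + 13.7×0.28 + 210×0.13 + 3.9×0.32 + 171.8×0.05 + 21.2×0.11 + 21.4×0.04
  = 21.000 + 3.836 + 27.300 + 1.248 + 8.590 + 2.332 + 0.856 = 65.162 m² sabins.
Room volume: 840 m³.
T = 0.161 V/A = 0.161·840/65.162 = 2.075 s.

2.075 sec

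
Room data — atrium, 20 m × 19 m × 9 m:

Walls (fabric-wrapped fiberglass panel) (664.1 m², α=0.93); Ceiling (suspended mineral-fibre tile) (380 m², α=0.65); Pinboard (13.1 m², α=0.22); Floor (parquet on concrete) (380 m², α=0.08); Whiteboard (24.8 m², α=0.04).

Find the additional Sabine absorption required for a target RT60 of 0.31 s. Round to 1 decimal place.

877.3 sabins

Summing Sᵢαᵢ: 617.613 + 247.000 + 2.882 + 30.400 + 0.992 → A₁ = 898.887 sabins.
V = 3420 m³. Required absorption A₂ = 0.161 × 3420 / 0.31 = 1776.194 sabins.
ΔA = A₂ − A₁ = 1776.194 − 898.887 = 877.3 sabins.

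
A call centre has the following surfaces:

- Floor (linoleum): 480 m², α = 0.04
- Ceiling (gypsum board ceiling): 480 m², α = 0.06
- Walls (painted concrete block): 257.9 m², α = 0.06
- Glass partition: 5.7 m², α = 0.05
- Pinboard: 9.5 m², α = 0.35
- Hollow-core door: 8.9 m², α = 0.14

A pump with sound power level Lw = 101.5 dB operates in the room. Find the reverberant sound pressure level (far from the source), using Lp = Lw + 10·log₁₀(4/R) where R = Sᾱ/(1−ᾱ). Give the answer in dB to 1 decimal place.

88.9 dB

Σ(Sᵢαᵢ) = 480×0.04 + 480×0.06 + 257.9×0.06 + 5.7×0.05 + 9.5×0.35 + 8.9×0.14 = 68.330; total area S = 1242.0 m².
ᾱ = 68.330/1242.0 = 0.0550; R = Sᾱ/(1−ᾱ) = 68.330/(1−0.0550) = 72.307 m².
Lp = Lw + 10 log₁₀(4/R) = 101.5 -12.57 = 88.9 dB.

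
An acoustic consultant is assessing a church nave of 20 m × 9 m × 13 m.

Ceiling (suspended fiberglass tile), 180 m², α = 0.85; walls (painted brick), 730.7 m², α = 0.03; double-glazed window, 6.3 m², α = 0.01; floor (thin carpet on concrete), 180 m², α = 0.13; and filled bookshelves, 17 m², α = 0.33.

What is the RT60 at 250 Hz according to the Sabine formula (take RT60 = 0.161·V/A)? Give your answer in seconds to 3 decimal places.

1.847 s

Total absorption A = 180×0.85 + 730.7×0.03 + 6.3×0.01 + 180×0.13 + 17×0.33
  = 153.000 + 21.921 + 0.063 + 23.400 + 5.610 = 203.994 m² sabins.
V = 20·9·13 = 2340 m³.
RT60 = 0.161 · V / A = 0.161 × 2340 / 203.994 = 1.847 s.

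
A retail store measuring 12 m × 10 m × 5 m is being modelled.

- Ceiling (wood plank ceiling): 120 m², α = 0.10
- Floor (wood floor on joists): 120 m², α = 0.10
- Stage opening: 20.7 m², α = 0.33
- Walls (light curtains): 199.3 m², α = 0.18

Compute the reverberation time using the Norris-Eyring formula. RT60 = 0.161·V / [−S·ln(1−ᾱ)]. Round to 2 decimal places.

Total surface area S = 120 + 120 + 20.7 + 199.3 = 460.0 m².
Absorption A = 120×0.10 + 120×0.10 + 20.7×0.33 + 199.3×0.18 = 66.705 sabins.
Mean coefficient ᾱ = A/S = 0.1450.
Eyring denominator: −S ln(1−ᾱ) = 72.061.
V = 12 × 10 × 5 = 600 m³.
T = 0.161·V/[−S·ln(1−ᾱ)] = 0.161·600/72.061 = 1.34 s.

1.34 sec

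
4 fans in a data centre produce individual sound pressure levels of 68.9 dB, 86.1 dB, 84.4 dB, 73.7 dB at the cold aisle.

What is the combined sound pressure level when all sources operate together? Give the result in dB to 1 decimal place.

Σ 10^(Lᵢ/10) = 7.14e+08.
Combined level = 10 log₁₀(7.14e+08) = 88.5 dB.

88.5 dB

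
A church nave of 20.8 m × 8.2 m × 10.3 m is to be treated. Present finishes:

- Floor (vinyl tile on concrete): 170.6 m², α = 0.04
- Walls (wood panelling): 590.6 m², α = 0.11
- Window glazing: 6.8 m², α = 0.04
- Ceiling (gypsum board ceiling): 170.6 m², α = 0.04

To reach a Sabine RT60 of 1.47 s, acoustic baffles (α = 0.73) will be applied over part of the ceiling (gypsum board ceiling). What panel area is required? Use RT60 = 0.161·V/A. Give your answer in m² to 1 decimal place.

Total absorption A₁ = 170.6*0.04 + 590.6*0.11 + 6.8*0.04 + 170.6*0.04
  = 6.824 + 64.966 + 0.272 + 6.824 = 78.886 m² sabins.
V = 1756.768 m³. Target absorption A₂ = 0.161 × 1756.768 / 1.47 = 192.408 sabins.
ΔA needed = 192.408 − 78.886 = 113.522 sabins.
Each m² of panel replacing the ceiling (gypsum board ceiling) adds (0.73 − 0.04) = 0.69 sabins.
Panel area = 113.522 / 0.69 = 164.5 m².

164.5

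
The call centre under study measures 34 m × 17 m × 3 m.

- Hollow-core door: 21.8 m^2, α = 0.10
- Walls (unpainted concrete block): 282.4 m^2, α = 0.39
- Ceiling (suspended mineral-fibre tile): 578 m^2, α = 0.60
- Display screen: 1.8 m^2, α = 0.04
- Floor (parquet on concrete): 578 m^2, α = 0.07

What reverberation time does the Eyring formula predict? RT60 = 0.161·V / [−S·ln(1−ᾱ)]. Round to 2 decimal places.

Total surface area S = 21.8 + 282.4 + 578 + 1.8 + 578 = 1462.0 m^2.
Absorption A = 21.8×0.10 + 282.4×0.39 + 578×0.60 + 1.8×0.04 + 578×0.07 = 499.648 sabins.
ᾱ = 499.648 / 1462.0 = 0.3418.
−S·ln(1−ᾱ) = −1462.0 × ln(1 − 0.3418) = 611.476.
V = 34 × 17 × 3 = 1734 m³.
T = 0.161·V/[−S·ln(1−ᾱ)] = 0.161·1734/611.476 = 0.46 s.

0.46 sec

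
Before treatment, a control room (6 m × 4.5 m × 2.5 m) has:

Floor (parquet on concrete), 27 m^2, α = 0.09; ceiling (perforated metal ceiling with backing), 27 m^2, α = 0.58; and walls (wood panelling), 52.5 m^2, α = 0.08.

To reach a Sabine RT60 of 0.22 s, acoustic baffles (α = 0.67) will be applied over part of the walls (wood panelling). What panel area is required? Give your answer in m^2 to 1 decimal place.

45.9

Total absorption A₁ = 27·0.09 + 27·0.58 + 52.5·0.08
  = 2.430 + 15.660 + 4.200 = 22.290 m^2 sabins.
V = 67.5 m³. Target absorption A₂ = 0.161 × 67.5 / 0.22 = 49.398 sabins.
ΔA needed = 49.398 − 22.290 = 27.108 sabins.
Net gain per m^2: Δα = 0.67 − 0.08 = 0.59.
Area = ΔA/Δα = 27.108/0.59 = 45.9 m^2.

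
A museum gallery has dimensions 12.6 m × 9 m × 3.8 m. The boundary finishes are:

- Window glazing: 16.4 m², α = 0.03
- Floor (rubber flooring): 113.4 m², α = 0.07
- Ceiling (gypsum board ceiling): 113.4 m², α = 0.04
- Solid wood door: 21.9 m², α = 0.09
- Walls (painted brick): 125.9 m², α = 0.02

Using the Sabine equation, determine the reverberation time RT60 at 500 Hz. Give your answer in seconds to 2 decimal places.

3.97 seconds

Total absorption A = 16.4×0.03 + 113.4×0.07 + 113.4×0.04 + 21.9×0.09 + 125.9×0.02
  = 0.492 + 7.938 + 4.536 + 1.971 + 2.518 = 17.455 m² sabins.
V = 12.6·9·3.8 = 430.92 m³.
T = 0.161 V/A = 0.161·430.92/17.455 = 3.97 s.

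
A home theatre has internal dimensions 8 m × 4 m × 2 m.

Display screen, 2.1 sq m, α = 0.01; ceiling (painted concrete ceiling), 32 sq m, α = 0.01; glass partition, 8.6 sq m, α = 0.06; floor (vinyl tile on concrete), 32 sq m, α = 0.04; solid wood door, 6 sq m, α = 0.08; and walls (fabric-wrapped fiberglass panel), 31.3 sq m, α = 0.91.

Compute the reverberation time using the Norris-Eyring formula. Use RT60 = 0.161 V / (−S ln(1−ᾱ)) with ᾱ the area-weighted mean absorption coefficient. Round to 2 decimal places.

0.28 sec

Total surface area S = 2.1 + 32 + 8.6 + 32 + 6 + 31.3 = 112.0 sq m.
Σ(Sᵢαᵢ) = 2.1×0.01 + 32×0.01 + 8.6×0.06 + 32×0.04 + 6×0.08 + 31.3×0.91 = 31.100.
Mean coefficient ᾱ = A/S = 0.2777.
Eyring denominator: −S ln(1−ᾱ) = 36.435.
V = 8 × 4 × 2 = 64 m³.
RT60 = 0.161 × 64 / 36.435 = 0.28 s.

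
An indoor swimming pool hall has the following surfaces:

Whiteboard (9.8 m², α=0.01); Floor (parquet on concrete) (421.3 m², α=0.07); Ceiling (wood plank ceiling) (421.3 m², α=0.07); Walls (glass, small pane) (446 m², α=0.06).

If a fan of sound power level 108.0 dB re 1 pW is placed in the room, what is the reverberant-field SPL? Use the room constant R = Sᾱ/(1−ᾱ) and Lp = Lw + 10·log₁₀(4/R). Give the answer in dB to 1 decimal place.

Σ(Sᵢαᵢ) = 9.8·0.01 + 421.3·0.07 + 421.3·0.07 + 446·0.06 = 85.840; total area S = 1298.4 m².
ᾱ = 85.840/1298.4 = 0.0661; R = Sᾱ/(1−ᾱ) = 85.840/(1−0.0661) = 91.916 m².
Lp = 108.0 + 10·log₁₀(4/91.916) = 108.0 + (-13.61) = 94.4 dB.

94.4 dB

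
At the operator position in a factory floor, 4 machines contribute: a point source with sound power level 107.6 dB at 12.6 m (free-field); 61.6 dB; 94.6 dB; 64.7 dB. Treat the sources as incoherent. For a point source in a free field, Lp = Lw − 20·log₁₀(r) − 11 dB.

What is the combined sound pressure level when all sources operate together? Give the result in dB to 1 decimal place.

Source at 12.6 m: Lp = 107.6 − 20·log₁₀(12.6) − 11 = 74.6 dB.
Converting to relative power and adding: 10^(74.6/10) + 10^(61.6/10) + 10^(94.6/10) + 10^(64.7/10) = 2.917e+09.
Combined level = 10 log₁₀(2.917e+09) = 94.6 dB.

94.6 dB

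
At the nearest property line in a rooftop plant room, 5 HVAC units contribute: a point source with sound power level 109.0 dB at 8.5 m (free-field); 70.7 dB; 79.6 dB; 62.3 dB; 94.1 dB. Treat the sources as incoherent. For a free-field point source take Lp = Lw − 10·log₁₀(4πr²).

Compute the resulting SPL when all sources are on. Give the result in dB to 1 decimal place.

Source at 8.5 m: Lp = 109.0 − 10·log₁₀(4π·8.5²) = 109.0 − 10·log₁₀(907.920) = 79.4 dB.
Σ 10^(Lᵢ/10) = 2.762e+09.
Combined level = 10 log₁₀(2.762e+09) = 94.4 dB.

94.4 dB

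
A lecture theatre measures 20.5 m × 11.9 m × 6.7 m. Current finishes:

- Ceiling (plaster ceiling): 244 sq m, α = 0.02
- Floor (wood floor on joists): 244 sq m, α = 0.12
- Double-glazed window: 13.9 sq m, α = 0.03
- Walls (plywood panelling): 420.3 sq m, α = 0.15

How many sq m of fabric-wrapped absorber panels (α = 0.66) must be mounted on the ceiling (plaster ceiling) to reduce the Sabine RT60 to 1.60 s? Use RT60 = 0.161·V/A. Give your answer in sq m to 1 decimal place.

Summing Sᵢαᵢ: 4.880 + 29.280 + 0.417 + 63.045 → A₁ = 97.622 sabins.
Required A₂ = 0.161·1634.465/1.60 = 164.468 sabins.
ΔA needed = 164.468 − 97.622 = 66.846 sabins.
Each sq m of panel replacing the ceiling (plaster ceiling) adds (0.66 − 0.02) = 0.64 sabins.
Panel area = 66.846 / 0.64 = 104.4 sq m.

104.4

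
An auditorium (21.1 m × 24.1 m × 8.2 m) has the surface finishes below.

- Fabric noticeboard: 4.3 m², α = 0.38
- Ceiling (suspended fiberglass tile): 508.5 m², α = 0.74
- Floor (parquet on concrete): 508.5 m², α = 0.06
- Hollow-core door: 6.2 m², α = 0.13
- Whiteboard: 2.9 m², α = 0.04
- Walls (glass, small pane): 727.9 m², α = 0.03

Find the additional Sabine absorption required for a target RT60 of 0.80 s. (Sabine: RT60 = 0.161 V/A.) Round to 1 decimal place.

408.0 sabins

A₁ = Σ Sᵢαᵢ = 4.3*0.38 + 508.5*0.74 + 508.5*0.06 + 6.2*0.13 + 2.9*0.04 + 727.9*0.03 = 431.193 sabins.
For T = 0.80 s, need A₂ = 0.161·V/T = 0.161·4169.782/0.80 = 839.169 sabins.
Shortfall: 839.169 − 431.193 = 408.0 sabins.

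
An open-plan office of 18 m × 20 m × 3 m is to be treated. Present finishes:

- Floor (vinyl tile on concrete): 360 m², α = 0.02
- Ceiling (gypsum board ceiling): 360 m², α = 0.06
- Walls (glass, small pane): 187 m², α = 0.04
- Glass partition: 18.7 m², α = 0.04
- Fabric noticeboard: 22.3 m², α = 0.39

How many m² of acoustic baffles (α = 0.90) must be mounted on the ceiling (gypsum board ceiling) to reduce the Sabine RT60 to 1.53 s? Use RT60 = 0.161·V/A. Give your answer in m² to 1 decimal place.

Total absorption A₁ = 360×0.02 + 360×0.06 + 187×0.04 + 18.7×0.04 + 22.3×0.39
  = 7.200 + 21.600 + 7.480 + 0.748 + 8.697 = 45.725 m² sabins.
V = 1080 m³. Target absorption A₂ = 0.161 × 1080 / 1.53 = 113.647 sabins.
Absorption to add: 113.647 − 45.725 = 67.922 sabins.
Net gain per m²: Δα = 0.90 − 0.06 = 0.84.
Panel area = 67.922 / 0.84 = 80.9 m².

80.9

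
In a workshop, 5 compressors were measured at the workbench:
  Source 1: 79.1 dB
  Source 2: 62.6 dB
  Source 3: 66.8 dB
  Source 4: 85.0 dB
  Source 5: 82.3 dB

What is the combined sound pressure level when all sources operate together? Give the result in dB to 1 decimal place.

Converting to relative power and adding: 10^(79.1/10) + 10^(62.6/10) + 10^(66.8/10) + 10^(85.0/10) + 10^(82.3/10) = 5.739e+08.
Combined level = 10 log₁₀(5.739e+08) = 87.6 dB.

87.6 dB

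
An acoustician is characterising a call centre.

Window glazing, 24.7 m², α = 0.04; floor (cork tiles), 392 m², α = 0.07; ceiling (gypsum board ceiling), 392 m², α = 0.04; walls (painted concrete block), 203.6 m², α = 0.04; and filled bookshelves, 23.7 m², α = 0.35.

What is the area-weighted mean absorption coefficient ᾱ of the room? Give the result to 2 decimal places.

0.06

Total surface area S = 1036.0 m².
Weighted sum Σ Sα = 60.547.
ᾱ = 60.547 / 1036.0 = 0.06.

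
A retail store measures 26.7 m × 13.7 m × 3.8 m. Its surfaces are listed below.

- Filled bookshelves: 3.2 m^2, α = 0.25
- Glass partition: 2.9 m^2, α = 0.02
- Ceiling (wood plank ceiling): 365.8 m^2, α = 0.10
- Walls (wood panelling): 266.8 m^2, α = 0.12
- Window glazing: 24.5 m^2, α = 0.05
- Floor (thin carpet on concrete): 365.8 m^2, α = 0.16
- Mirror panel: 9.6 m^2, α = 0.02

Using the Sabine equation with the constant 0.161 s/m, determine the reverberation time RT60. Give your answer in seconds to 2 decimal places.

Equivalent absorption area: A = 3.2·0.25 + 2.9·0.02 + 365.8·0.10 + 266.8·0.12 + 24.5·0.05 + 365.8·0.16 + 9.6·0.02 = 129.399 m^2.
Volume V = 26.7 × 13.7 × 3.8 = 1390.002 m³.
Sabine: RT60 = 0.161 × 1390.002 / 129.399 = 1.73 s.

1.73 seconds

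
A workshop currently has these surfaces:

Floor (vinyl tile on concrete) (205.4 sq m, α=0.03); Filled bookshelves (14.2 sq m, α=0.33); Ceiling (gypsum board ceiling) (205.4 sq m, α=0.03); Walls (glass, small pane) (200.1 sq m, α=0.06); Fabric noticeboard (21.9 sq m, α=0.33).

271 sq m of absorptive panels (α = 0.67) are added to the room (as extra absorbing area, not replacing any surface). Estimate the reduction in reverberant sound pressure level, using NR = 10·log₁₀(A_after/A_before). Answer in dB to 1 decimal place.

Summing Sᵢαᵢ: 6.162 + 4.686 + 6.162 + 12.006 + 7.227 → A_before = 36.243 sabins.
Added absorption = 271 × 0.67 = 181.570 sabins.
A_after = 36.243 + 181.570 = 217.813 sabins.
Reduction = 10 log₁₀(A_after/A_before) = 10 log₁₀(6.0098) = 7.8 dB.

7.8 dB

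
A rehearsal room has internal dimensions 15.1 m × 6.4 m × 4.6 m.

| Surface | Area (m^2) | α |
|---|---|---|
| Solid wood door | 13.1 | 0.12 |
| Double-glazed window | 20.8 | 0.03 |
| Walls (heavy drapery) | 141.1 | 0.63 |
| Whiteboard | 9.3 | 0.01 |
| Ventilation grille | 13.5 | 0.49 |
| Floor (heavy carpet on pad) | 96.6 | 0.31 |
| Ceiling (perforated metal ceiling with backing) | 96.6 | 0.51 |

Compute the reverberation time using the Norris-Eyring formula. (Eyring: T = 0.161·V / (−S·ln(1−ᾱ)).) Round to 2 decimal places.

0.30 s

S = Σ Sᵢ = 391.0 m^2.
Absorption A = 13.1·0.12 + 20.8·0.03 + 141.1·0.63 + 9.3·0.01 + 13.5·0.49 + 96.6·0.31 + 96.6·0.51 = 177.009 sabins.
Mean coefficient ᾱ = A/S = 0.4527.
Eyring denominator: −S ln(1−ᾱ) = 235.678.
V = 15.1 × 6.4 × 4.6 = 444.544 m³.
T = 0.161·V/[−S·ln(1−ᾱ)] = 0.161·444.544/235.678 = 0.30 s.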